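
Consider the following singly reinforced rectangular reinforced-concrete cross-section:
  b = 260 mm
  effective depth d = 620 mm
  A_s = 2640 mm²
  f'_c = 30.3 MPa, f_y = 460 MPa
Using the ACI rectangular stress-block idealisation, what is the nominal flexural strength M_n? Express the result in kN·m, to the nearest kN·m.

T = A_s f_y = 2640 × 460 = 1214400 N = 1214.4 kN.
From C = T: a = T/(0.85 f'_c b) = 1214400/(0.85 × 30.3 × 260) = 181.35 mm.
M_n = T(d − a/2) = 1214.4 kN × (620 − 90.675) mm = 642.81 kN·m.

M_n ≈ 643 kN·m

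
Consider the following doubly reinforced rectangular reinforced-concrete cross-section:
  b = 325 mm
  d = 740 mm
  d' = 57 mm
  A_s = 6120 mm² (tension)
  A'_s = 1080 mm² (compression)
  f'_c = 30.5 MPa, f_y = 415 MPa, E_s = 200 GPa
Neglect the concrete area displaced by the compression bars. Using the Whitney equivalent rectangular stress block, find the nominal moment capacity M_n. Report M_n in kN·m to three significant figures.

Assume both tension and compression steel yield.
Net tension couple steel: A_s − A'_s = 5040 mm².
a = (A_s − A'_s) f_y / (0.85 f'_c b) = 2091600/(0.85 × 30.5 × 325) = 248.24 mm.
c = a/β₁ = 248.24/0.832 = 298.37 mm; ε'_s = 0.003(c − d')/c = 0.0024 ≥ f_y/E_s = 0.0021, so compression steel does yield.
M_n = (A_s − A'_s) f_y (d − a/2) + A'_s f_y (d − d') = [2091600 × (740 − 124.12) + 448200 × (740 − 57)] × 10⁻⁶ = 1288.17 + 306.12 = 1594.29 kN·m.

M_n ≈ 1590 kN·m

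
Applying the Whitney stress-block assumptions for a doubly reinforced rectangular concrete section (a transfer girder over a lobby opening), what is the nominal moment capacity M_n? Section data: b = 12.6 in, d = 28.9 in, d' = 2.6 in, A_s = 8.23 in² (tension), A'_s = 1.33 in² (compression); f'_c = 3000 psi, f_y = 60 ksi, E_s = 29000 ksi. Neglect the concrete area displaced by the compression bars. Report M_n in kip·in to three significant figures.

Assume both steels yield.
a = (A_s − A'_s) f_y/(0.85 f'_c b) = (8.23 − 1.33) × 60/(0.85 × 3 × 12.6) = 12.885 in.
c = a/β₁ = 12.885/0.85 = 15.159 in; ε'_s = 0.003(c − d')/c = 0.0025 ≥ ε_y = 0.0021, so the compression steel yields.
M_n = (A_s − A'_s) f_y (d − a/2) + A'_s f_y (d − d') = 414 × (28.9 − 6.4425) + 79.8 × (28.9 − 2.6) = 9297.4 + 2098.7 = 11396.1 kip·in.

M_n ≈ 11400 kip·in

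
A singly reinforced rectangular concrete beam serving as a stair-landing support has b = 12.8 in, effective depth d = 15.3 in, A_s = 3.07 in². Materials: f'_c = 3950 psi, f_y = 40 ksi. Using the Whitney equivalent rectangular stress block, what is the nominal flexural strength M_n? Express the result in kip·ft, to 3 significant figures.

T = A_s f_y = 3.07 × 40 = 122.8 kips.
a = T/(0.85 f'_c b) = 122.8/(0.85 × 3.95 × 12.8) = 2.857 in.
M_n = T(d − a/2) = 122.8 × (15.3 − 1.4285) = 1703.4 kip·in = 1703.4/12 = 141.95 kip·ft.

M_n ≈ 142 kip·ft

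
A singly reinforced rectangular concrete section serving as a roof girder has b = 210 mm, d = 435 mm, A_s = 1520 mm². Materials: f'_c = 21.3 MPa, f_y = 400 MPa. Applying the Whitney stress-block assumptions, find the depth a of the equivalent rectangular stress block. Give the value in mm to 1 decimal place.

T = A_s f_y = 1520 × 400 = 608000 N = 608 kN.
Setting C = 0.85 f'_c a b equal to T: a = 608000/(0.85 × 21.3 × 210) = 159.9 mm.

a ≈ 159.9 mm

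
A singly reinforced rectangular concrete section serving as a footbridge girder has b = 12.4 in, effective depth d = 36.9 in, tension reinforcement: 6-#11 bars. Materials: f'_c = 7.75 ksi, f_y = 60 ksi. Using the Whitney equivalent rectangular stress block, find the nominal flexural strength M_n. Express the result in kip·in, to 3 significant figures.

A_s = 6 × 1.56 = 9.36 in².
T = A_s f_y = 9.36 × 60 = 561.6 kips.
a = T/(0.85 f'_c b) = 561.6/(0.85 × 7.75 × 12.4) = 6.875 in.
M_n = T(d − a/2) = 561.6 × (36.9 − 3.4375) = 18792.5 kip·in.

M_n ≈ 18800 kip·in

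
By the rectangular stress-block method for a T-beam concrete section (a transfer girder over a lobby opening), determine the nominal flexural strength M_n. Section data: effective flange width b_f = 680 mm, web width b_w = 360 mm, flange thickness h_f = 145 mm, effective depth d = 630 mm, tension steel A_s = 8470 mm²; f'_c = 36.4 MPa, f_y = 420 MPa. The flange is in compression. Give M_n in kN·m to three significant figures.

Tension: T = A_s f_y = 8470 × 420 = 3557400 N.
Try a within the flange: a = T/(0.85 f'_c b_f) = 3557400/(0.85 × 36.4 × 680) = 169.08 mm.
a = 169.08 > h_f = 145 mm: the block extends into the web. Split into flange-overhang and web parts.
C_f = 0.85 f'_c (b_f − b_w) h_f = 0.85 × 36.4 × (680 − 360) × 145 = 1435616 N.
Remaining web compression depth: a_w = (T − C_f)/(0.85 f'_c b_w) = (3557400 − 1435616)/(0.85 × 36.4 × 360) = 190.49 mm.
M_n = C_f(d − h_f/2) + (T − C_f)(d − a_w/2) = 1435616 × (630 − 72.5) + 2121784 × (630 − 95.245) = 800.36 + 1134.63 = 1934.99 × 10⁶ N·mm.
M_n = 1934.99 kN·m.

M_n ≈ 1930 kN·m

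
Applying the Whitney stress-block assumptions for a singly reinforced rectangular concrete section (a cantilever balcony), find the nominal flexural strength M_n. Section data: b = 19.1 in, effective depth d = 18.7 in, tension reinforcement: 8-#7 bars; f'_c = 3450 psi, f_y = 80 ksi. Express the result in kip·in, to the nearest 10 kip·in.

A_s = 8 × 0.6 = 4.8 in².
T = A_s f_y = 4.8 × 80 = 384 kips.
a = T/(0.85 f'_c b) = 384/(0.85 × 3.45 × 19.1) = 6.856 in.
M_n = T(d − a/2) = 384 × (18.7 − 3.428) = 5864.4 kip·in.

M_n ≈ 5860 kip·in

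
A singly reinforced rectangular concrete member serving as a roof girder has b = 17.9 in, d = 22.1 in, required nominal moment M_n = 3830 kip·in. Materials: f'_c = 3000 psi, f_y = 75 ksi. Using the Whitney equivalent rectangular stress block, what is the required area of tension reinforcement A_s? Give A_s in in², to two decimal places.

A_s ≈ 2.55 in²

From M_n = 0.85 f'_c a b (d − a/2):
a = d − √(d² − 2M_n/(0.85 f'_c b)) = 22.1 − √(22.1² − 2 × 3830/(0.85 × 3 × 17.9)) = 4.195 in.
A_s = 0.85 f'_c a b / f_y = 0.85 × 3 × 4.195 × 17.9 / 75 = 2.553 in².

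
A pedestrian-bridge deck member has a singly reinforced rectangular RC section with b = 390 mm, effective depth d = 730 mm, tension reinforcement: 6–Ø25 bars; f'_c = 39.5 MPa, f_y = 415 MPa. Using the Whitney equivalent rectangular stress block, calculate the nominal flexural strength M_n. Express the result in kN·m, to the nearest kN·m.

A_s = 6 × 491 = 2946 mm².
T = A_s f_y = 2946 × 415 = 1222590 N = 1222.59 kN.
From C = T: a = T/(0.85 f'_c b) = 1222590/(0.85 × 39.5 × 390) = 93.37 mm.
M_n = T(d − a/2) = 1222.59 kN × (730 − 46.685) mm = 835.41 kN·m.

M_n ≈ 835 kN·m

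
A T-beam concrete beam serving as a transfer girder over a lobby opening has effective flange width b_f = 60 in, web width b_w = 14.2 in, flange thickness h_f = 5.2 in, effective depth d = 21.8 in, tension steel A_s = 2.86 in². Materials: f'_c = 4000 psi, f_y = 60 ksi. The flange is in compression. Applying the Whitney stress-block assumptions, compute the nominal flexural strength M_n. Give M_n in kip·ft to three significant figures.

M_n ≈ 306 kip·ft

Tension: T = A_s f_y = 2.86 × 60 = 171.6 kips.
Try a within the flange: a = T/(0.85 f'_c b_f) = 171.6/(0.85 × 4 × 60) = 0.841 in.
Since a = 0.841 ≤ h_f = 5.2 in, the stress block lies entirely in the flange; analyse as a rectangular beam of width b_f.
M_n = T(d − a/2) = 171.6 × (21.8 − 0.4205) = 3668.7 kip·in.
M_n = 3668.7/12 = 305.73 kip·ft.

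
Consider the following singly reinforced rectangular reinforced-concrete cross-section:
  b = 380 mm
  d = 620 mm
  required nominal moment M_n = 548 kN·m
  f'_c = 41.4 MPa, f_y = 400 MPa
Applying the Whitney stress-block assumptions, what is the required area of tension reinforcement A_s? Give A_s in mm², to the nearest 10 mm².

With M_n = 0.85 f'_c a b (d − a/2), solve the quadratic for a:
a = d − √(d² − 2M_n/(0.85 f'_c b)) = 620 − √(620² − 2 × 548×10⁶/(0.85 × 41.4 × 380)) = 70.06 mm.
A_s = 0.85 f'_c a b / f_y = 0.85 × 41.4 × 70.06 × 380 / 400 = 2342.1 mm².

A_s ≈ 2340 mm²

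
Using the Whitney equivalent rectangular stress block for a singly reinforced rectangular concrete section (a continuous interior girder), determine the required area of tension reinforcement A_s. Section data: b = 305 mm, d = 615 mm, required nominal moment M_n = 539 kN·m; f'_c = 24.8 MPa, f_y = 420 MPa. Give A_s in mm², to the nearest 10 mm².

A_s ≈ 2390 mm²

With M_n = 0.85 f'_c a b (d − a/2), solve the quadratic for a:
a = d − √(d² − 2M_n/(0.85 f'_c b)) = 615 − √(615² − 2 × 539×10⁶/(0.85 × 24.8 × 305)) = 156.13 mm.
A_s = 0.85 f'_c a b / f_y = 0.85 × 24.8 × 156.13 × 305 / 420 = 2390.1 mm².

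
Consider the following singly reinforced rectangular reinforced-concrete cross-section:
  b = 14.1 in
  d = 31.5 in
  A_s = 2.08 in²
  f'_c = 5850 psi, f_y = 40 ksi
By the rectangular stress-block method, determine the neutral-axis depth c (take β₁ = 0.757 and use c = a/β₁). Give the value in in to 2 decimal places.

c ≈ 1.57 in

T = A_s f_y = 2.08 × 40 = 83.2 kips.
a = T/(0.85 f'_c b) = 83.2/(0.85 × 5.85 × 14.1) = 1.1867 in.
With β₁ = 0.757, c = a/β₁ = 1.1867/0.757 = 1.57 in.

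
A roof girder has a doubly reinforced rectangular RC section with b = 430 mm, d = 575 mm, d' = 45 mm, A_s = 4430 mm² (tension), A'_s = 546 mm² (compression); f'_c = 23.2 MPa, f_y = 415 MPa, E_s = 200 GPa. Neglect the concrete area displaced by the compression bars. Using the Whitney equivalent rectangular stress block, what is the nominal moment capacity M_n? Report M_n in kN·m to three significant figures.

M_n ≈ 894 kN·m

Assume both tension and compression steel yield.
Net tension couple steel: A_s − A'_s = 3884 mm².
a = (A_s − A'_s) f_y / (0.85 f'_c b) = 1611860/(0.85 × 23.2 × 430) = 190.09 mm.
c = a/β₁ = 190.09/0.85 = 223.64 mm; ε'_s = 0.003(c − d')/c = 0.0024 ≥ f_y/E_s = 0.0021, so compression steel does yield.
M_n = (A_s − A'_s) f_y (d − a/2) + A'_s f_y (d − d') = [1611860 × (575 − 95.045) + 226590 × (575 − 45)] × 10⁻⁶ = 773.62 + 120.09 = 893.71 kN·m.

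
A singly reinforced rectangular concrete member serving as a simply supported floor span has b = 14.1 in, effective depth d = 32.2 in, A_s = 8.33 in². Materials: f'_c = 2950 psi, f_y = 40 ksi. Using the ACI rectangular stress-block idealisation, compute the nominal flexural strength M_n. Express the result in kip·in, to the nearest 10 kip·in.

T = A_s f_y = 8.33 × 40 = 333.2 kips.
a = T/(0.85 f'_c b) = 333.2/(0.85 × 2.95 × 14.1) = 9.424 in.
M_n = T(d − a/2) = 333.2 × (32.2 − 4.712) = 9159.0 kip·in.

M_n ≈ 9160 kip·in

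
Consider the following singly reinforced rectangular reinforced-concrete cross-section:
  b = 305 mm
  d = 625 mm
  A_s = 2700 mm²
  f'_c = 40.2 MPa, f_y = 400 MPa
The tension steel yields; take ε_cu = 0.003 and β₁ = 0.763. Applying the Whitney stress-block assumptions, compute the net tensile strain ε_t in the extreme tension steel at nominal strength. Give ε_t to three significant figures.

ε_t ≈ 0.0108

a = A_s f_y/(0.85 f'_c b) = 103.63 mm.
β₁ = 0.763, so c = a/β₁ = 103.63/0.763 = 135.82 mm.
From the linear strain diagram with ε_cu = 0.003: ε_t = 0.003 (d − c)/c = 0.003 × (625 − 135.82)/135.82 = 0.0108.
Since ε_t ≥ 0.005, the section is tension-controlled.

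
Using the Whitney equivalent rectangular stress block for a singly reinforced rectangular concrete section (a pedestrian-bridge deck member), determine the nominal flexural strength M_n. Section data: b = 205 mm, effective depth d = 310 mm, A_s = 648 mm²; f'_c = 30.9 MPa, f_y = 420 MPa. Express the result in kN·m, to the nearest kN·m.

M_n ≈ 77 kN·m

T = A_s f_y = 648 × 420 = 272160 N = 272.16 kN.
From C = T: a = T/(0.85 f'_c b) = 272160/(0.85 × 30.9 × 205) = 50.55 mm.
M_n = T(d − a/2) = 272.16 kN × (310 − 25.275) mm = 77.49 kN·m.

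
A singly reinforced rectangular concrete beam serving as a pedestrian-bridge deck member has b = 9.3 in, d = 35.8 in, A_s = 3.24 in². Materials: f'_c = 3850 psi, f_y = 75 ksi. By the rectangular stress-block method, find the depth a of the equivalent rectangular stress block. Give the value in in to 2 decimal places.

T = A_s f_y = 3.24 × 75 = 243 kips.
a = T/(0.85 f'_c b) = 243/(0.85 × 3.85 × 9.3) = 7.98 in.

a ≈ 7.98 in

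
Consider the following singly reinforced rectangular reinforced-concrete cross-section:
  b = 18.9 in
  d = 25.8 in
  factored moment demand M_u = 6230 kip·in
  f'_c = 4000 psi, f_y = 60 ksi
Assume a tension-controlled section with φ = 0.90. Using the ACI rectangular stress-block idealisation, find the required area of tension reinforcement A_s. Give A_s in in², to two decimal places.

A_s ≈ 4.91 in²

M_n = M_u/φ = 6230/0.90 = 6922.22 kip·in.
From M_n = 0.85 f'_c a b (d − a/2):
a = d − √(d² − 2M_n/(0.85 f'_c b)) = 25.8 − √(25.8² − 2 × 6922.22/(0.85 × 4 × 18.9)) = 4.582 in.
A_s = 0.85 f'_c a b / f_y = 0.85 × 4 × 4.582 × 18.9 / 60 = 4.907 in².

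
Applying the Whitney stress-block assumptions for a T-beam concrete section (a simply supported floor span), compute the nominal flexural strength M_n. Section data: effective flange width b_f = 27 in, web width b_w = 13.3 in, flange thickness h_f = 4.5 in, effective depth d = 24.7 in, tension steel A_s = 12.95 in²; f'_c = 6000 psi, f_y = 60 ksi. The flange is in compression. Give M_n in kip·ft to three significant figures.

Tension: T = A_s f_y = 12.95 × 60 = 777 kips.
Try a within the flange: a = T/(0.85 f'_c b_f) = 777/(0.85 × 6 × 27) = 5.643 in.
a = 5.643 > h_f = 4.5 in: the block extends into the web. Split into flange-overhang and web parts.
C_f = 0.85 f'_c (b_f − b_w) h_f = 0.85 × 6 × (27 − 13.3) × 4.5 = 314.4 kips.
Remaining web compression depth: a_w = (T − C_f)/(0.85 f'_c b_w) = (777 − 314.4)/(0.85 × 6 × 13.3) = 6.820 in.
M_n = C_f(d − h_f/2) + (T − C_f)(d − a_w/2) = 314.4 × (24.7 − 2.25) + 462.6 × (24.7 − 3.41) = 7058.3 + 9848.8 = 16907.1 kip·in.
M_n = 16907.1/12 = 1408.93 kip·ft.

M_n ≈ 1410 kip·ft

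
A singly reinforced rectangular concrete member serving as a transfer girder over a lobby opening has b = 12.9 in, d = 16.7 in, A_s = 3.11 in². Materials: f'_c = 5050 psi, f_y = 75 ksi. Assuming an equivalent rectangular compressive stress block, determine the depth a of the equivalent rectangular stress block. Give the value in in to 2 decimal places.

a ≈ 4.21 in

T = A_s f_y = 3.11 × 75 = 233.25 kips.
a = T/(0.85 f'_c b) = 233.25/(0.85 × 5.05 × 12.9) = 4.21 in.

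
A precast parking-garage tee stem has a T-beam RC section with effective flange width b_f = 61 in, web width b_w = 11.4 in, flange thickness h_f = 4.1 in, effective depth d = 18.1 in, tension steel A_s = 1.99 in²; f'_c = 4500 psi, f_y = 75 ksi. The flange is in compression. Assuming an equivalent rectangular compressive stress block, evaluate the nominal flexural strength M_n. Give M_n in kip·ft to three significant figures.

Tension: T = A_s f_y = 1.99 × 75 = 149.25 kips.
Try a within the flange: a = T/(0.85 f'_c b_f) = 149.25/(0.85 × 4.5 × 61) = 0.640 in.
Since a = 0.640 ≤ h_f = 4.1 in, the stress block lies entirely in the flange; analyse as a rectangular beam of width b_f.
M_n = T(d − a/2) = 149.25 × (18.1 − 0.32) = 2653.7 kip·in.
M_n = 2653.7/12 = 221.14 kip·ft.

M_n ≈ 221 kip·ft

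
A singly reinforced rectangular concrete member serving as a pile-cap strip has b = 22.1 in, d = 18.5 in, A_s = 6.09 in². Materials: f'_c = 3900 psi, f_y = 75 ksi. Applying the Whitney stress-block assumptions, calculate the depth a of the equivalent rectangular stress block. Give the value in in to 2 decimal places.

a ≈ 6.23 in

T = A_s f_y = 6.09 × 75 = 456.75 kips.
a = T/(0.85 f'_c b) = 456.75/(0.85 × 3.9 × 22.1) = 6.23 in.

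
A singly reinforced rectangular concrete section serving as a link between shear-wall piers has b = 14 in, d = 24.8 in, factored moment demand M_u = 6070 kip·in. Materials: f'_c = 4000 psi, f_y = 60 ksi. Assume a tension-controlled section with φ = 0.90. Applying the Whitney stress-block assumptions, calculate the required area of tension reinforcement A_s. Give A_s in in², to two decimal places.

M_n = M_u/φ = 6070/0.90 = 6744.44 kip·in.
From M_n = 0.85 f'_c a b (d − a/2):
a = d − √(d² − 2M_n/(0.85 f'_c b)) = 24.8 − √(24.8² − 2 × 6744.44/(0.85 × 4 × 14)) = 6.588 in.
A_s = 0.85 f'_c a b / f_y = 0.85 × 4 × 6.588 × 14 / 60 = 5.226 in².

A_s ≈ 5.23 in²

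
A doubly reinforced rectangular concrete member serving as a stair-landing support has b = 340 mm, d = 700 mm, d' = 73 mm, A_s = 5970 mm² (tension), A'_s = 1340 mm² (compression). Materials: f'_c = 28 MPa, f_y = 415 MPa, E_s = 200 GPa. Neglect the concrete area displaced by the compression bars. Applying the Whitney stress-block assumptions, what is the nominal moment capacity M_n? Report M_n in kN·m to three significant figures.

M_n ≈ 1470 kN·m

Assume both tension and compression steel yield.
Net tension couple steel: A_s − A'_s = 4630 mm².
a = (A_s − A'_s) f_y / (0.85 f'_c b) = 1921450/(0.85 × 28 × 340) = 237.45 mm.
c = a/β₁ = 237.45/0.85 = 279.35 mm; ε'_s = 0.003(c − d')/c = 0.0022 ≥ f_y/E_s = 0.0021, so compression steel does yield.
M_n = (A_s − A'_s) f_y (d − a/2) + A'_s f_y (d − d') = [1921450 × (700 − 118.725) + 556100 × (700 − 73)] × 10⁻⁶ = 1116.89 + 348.67 = 1465.56 kN·m.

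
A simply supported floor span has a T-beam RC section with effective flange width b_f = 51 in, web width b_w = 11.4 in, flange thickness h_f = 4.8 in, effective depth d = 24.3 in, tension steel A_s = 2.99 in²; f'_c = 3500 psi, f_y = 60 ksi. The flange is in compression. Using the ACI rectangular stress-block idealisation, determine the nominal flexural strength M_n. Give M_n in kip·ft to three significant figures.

M_n ≈ 354 kip·ft

Tension: T = A_s f_y = 2.99 × 60 = 179.4 kips.
Try a within the flange: a = T/(0.85 f'_c b_f) = 179.4/(0.85 × 3.5 × 51) = 1.182 in.
Since a = 1.182 ≤ h_f = 4.8 in, the stress block lies entirely in the flange; analyse as a rectangular beam of width b_f.
M_n = T(d − a/2) = 179.4 × (24.3 − 0.591) = 4253.4 kip·in.
M_n = 4253.4/12 = 354.45 kip·ft.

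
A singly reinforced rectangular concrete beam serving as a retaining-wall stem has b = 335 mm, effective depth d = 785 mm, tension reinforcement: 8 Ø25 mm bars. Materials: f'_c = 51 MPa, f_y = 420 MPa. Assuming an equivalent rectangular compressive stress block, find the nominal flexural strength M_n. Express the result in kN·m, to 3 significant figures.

M_n ≈ 1200 kN·m

A_s = 8 × 491 = 3928 mm².
T = A_s f_y = 3928 × 420 = 1649760 N = 1649.76 kN.
From C = T: a = T/(0.85 f'_c b) = 1649760/(0.85 × 51 × 335) = 113.60 mm.
M_n = T(d − a/2) = 1649.76 kN × (785 − 56.8) mm = 1201.36 kN·m.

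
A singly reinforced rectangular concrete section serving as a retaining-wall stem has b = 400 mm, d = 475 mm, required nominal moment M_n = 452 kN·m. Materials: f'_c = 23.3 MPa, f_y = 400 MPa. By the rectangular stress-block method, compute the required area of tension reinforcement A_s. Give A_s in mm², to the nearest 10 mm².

A_s ≈ 2790 mm²

With M_n = 0.85 f'_c a b (d − a/2), solve the quadratic for a:
a = d − √(d² − 2M_n/(0.85 f'_c b)) = 475 − √(475² − 2 × 452×10⁶/(0.85 × 23.3 × 400)) = 141.07 mm.
A_s = 0.85 f'_c a b / f_y = 0.85 × 23.3 × 141.07 × 400 / 400 = 2793.9 mm².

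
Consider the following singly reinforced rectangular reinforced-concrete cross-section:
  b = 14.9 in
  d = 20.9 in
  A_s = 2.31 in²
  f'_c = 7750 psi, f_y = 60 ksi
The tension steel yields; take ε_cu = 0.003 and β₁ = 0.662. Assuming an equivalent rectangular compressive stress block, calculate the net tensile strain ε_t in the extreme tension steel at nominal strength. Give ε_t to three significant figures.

a = A_s f_y/(0.85 f'_c b) = 1.412 in.
β₁ = 0.662, so c = a/β₁ = 1.412/0.662 = 2.133 in.
From the linear strain diagram with ε_cu = 0.003: ε_t = 0.003 (d − c)/c = 0.003 × (20.9 − 2.133)/2.133 = 0.0264.
Since ε_t ≥ 0.005, the section is tension-controlled.

ε_t ≈ 0.0264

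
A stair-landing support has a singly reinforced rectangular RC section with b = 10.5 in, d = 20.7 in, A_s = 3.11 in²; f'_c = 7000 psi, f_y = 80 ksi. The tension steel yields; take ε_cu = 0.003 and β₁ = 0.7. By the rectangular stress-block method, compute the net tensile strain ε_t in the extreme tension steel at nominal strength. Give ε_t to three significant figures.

ε_t ≈ 0.00792

a = A_s f_y/(0.85 f'_c b) = 3.982 in.
β₁ = 0.7, so c = a/β₁ = 3.982/0.7 = 5.689 in.
From the linear strain diagram with ε_cu = 0.003: ε_t = 0.003 (d − c)/c = 0.003 × (20.7 − 5.689)/5.689 = 0.00792.
Since ε_t ≥ 0.005, the section is tension-controlled.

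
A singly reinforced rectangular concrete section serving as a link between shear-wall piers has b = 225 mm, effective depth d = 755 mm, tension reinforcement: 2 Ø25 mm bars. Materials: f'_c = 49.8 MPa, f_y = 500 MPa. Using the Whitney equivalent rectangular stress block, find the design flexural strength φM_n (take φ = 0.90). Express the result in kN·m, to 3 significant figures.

A_s = 2 × 491 = 982 mm².
T = A_s f_y = 982 × 500 = 491000 N = 491 kN.
From C = T: a = T/(0.85 f'_c b) = 491000/(0.85 × 49.8 × 225) = 51.55 mm.
M_n = T(d − a/2) = 491 kN × (755 − 25.775) mm = 358.05 kN·m.
φM_n = 0.90 × 358.05 = 322.25 kN·m.

φM_n ≈ 322 kN·m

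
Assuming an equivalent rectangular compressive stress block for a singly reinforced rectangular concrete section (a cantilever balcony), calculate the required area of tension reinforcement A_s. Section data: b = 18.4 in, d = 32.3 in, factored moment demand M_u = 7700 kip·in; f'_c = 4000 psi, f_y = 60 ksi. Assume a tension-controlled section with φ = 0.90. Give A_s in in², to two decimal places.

M_n = M_u/φ = 7700/0.90 = 8555.56 kip·in.
From M_n = 0.85 f'_c a b (d − a/2):
a = d − √(d² − 2M_n/(0.85 f'_c b)) = 32.3 − √(32.3² − 2 × 8555.56/(0.85 × 4 × 18.4)) = 4.555 in.
A_s = 0.85 f'_c a b / f_y = 0.85 × 4 × 4.555 × 18.4 / 60 = 4.749 in².

A_s ≈ 4.75 in²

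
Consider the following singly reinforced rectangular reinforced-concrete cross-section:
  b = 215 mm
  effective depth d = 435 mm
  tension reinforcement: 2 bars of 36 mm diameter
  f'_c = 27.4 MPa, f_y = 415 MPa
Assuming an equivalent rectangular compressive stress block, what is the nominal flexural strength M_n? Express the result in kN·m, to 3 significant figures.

A_s = 2 × 1018 = 2036 mm².
T = A_s f_y = 2036 × 415 = 844940 N = 844.94 kN.
From C = T: a = T/(0.85 f'_c b) = 844940/(0.85 × 27.4 × 215) = 168.74 mm.
M_n = T(d − a/2) = 844.94 kN × (435 − 84.37) mm = 296.26 kN·m.

M_n ≈ 296 kN·m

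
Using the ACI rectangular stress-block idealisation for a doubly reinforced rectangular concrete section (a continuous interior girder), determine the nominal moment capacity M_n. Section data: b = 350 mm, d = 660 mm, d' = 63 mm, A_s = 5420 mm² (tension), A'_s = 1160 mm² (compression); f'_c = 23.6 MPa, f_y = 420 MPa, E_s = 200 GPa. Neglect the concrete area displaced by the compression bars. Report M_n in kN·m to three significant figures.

M_n ≈ 1240 kN·m

Assume both tension and compression steel yield.
Net tension couple steel: A_s − A'_s = 4260 mm².
a = (A_s − A'_s) f_y / (0.85 f'_c b) = 1789200/(0.85 × 23.6 × 350) = 254.84 mm.
c = a/β₁ = 254.84/0.85 = 299.81 mm; ε'_s = 0.003(c − d')/c = 0.0024 ≥ f_y/E_s = 0.0021, so compression steel does yield.
M_n = (A_s − A'_s) f_y (d − a/2) + A'_s f_y (d − d') = [1789200 × (660 − 127.42) + 487200 × (660 − 63)] × 10⁻⁶ = 952.89 + 290.86 = 1243.75 kN·m.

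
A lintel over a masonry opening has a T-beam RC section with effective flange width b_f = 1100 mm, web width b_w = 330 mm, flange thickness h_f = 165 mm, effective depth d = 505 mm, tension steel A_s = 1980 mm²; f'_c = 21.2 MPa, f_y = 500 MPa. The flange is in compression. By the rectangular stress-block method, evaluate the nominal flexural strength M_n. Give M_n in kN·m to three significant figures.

Tension: T = A_s f_y = 1980 × 500 = 990000 N.
Try a within the flange: a = T/(0.85 f'_c b_f) = 990000/(0.85 × 21.2 × 1100) = 49.94 mm.
Since a = 49.94 ≤ h_f = 165 mm, the stress block lies entirely in the flange; analyse as a rectangular beam of width b_f.
M_n = T(d − a/2) = 990000 × (505 − 24.97) = 475.23 × 10⁶ N·mm.
M_n = 475.23 kN·m.

M_n ≈ 475 kN·m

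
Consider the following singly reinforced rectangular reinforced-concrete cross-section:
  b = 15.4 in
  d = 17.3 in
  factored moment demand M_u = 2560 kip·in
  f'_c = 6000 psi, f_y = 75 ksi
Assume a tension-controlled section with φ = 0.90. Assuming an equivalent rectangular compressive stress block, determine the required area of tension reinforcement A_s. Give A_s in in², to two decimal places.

A_s ≈ 2.34 in²

M_n = M_u/φ = 2560/0.90 = 2844.44 kip·in.
From M_n = 0.85 f'_c a b (d − a/2):
a = d − √(d² − 2M_n/(0.85 f'_c b)) = 17.3 − √(17.3² − 2 × 2844.44/(0.85 × 6 × 15.4)) = 2.238 in.
A_s = 0.85 f'_c a b / f_y = 0.85 × 6 × 2.238 × 15.4 / 75 = 2.344 in².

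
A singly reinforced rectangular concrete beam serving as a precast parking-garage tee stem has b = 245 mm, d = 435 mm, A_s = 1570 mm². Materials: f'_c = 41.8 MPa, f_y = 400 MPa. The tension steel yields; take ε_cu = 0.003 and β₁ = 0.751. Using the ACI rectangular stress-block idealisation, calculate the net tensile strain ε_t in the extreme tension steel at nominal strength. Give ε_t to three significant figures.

a = A_s f_y/(0.85 f'_c b) = 72.14 mm.
β₁ = 0.751, so c = a/β₁ = 72.14/0.751 = 96.06 mm.
From the linear strain diagram with ε_cu = 0.003: ε_t = 0.003 (d − c)/c = 0.003 × (435 − 96.06)/96.06 = 0.0106.
Since ε_t ≥ 0.005, the section is tension-controlled.

ε_t ≈ 0.0106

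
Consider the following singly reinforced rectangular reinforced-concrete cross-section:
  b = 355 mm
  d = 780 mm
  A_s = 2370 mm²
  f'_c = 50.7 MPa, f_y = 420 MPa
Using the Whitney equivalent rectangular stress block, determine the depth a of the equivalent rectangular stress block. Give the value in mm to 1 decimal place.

T = A_s f_y = 2370 × 420 = 995400 N = 995.4 kN.
Setting C = 0.85 f'_c a b equal to T: a = 995400/(0.85 × 50.7 × 355) = 65.1 mm.

a ≈ 65.1 mm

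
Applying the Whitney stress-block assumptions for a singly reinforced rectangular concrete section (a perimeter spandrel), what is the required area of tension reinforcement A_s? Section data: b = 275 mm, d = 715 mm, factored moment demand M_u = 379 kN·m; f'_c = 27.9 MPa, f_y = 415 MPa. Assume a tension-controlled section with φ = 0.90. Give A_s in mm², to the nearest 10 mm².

M_n = M_u/φ = 379/0.90 = 421.111 kN·m.
With M_n = 0.85 f'_c a b (d − a/2), solve the quadratic for a:
a = d − √(d² − 2M_n/(0.85 f'_c b)) = 715 − √(715² − 2 × 421.111×10⁶/(0.85 × 27.9 × 275)) = 96.87 mm.
A_s = 0.85 f'_c a b / f_y = 0.85 × 27.9 × 96.87 × 275 / 415 = 1522.3 mm².

A_s ≈ 1520 mm²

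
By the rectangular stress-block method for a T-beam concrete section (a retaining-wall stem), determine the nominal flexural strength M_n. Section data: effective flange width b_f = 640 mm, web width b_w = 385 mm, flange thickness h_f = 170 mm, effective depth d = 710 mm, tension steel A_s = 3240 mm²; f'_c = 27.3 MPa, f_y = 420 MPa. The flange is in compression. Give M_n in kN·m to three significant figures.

M_n ≈ 904 kN·m

Tension: T = A_s f_y = 3240 × 420 = 1360800 N.
Try a within the flange: a = T/(0.85 f'_c b_f) = 1360800/(0.85 × 27.3 × 640) = 91.63 mm.
Since a = 91.63 ≤ h_f = 170 mm, the stress block lies entirely in the flange; analyse as a rectangular beam of width b_f.
M_n = T(d − a/2) = 1360800 × (710 − 45.815) = 903.82 × 10⁶ N·mm.
M_n = 903.82 kN·m.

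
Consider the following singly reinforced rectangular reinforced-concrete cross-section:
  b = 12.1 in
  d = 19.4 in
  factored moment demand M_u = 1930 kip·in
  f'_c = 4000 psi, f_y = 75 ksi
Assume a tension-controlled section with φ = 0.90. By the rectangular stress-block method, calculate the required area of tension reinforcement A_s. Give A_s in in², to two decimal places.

A_s ≈ 1.59 in²

M_n = M_u/φ = 1930/0.90 = 2144.44 kip·in.
From M_n = 0.85 f'_c a b (d − a/2):
a = d − √(d² − 2M_n/(0.85 f'_c b)) = 19.4 − √(19.4² − 2 × 2144.44/(0.85 × 4 × 12.1)) = 2.904 in.
A_s = 0.85 f'_c a b / f_y = 0.85 × 4 × 2.904 × 12.1 / 75 = 1.593 in².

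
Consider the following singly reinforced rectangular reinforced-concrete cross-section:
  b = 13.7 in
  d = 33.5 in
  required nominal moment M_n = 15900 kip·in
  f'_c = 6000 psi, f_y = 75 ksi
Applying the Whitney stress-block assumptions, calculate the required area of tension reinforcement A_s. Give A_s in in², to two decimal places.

From M_n = 0.85 f'_c a b (d − a/2):
a = d − √(d² − 2M_n/(0.85 f'_c b)) = 33.5 − √(33.5² − 2 × 15900/(0.85 × 6 × 13.7)) = 7.671 in.
A_s = 0.85 f'_c a b / f_y = 0.85 × 6 × 7.671 × 13.7 / 75 = 7.146 in².

A_s ≈ 7.15 in²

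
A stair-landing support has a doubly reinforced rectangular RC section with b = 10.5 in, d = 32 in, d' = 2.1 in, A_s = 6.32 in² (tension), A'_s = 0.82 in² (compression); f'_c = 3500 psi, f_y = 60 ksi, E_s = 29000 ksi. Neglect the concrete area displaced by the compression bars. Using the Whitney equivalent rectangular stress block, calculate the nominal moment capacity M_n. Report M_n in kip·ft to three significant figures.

M_n ≈ 857 kip·ft

Assume both steels yield.
a = (A_s − A'_s) f_y/(0.85 f'_c b) = (6.32 − 0.82) × 60/(0.85 × 3.5 × 10.5) = 10.564 in.
c = a/β₁ = 10.564/0.85 = 12.428 in; ε'_s = 0.003(c − d')/c = 0.0025 ≥ ε_y = 0.0021, so the compression steel yields.
M_n = (A_s − A'_s) f_y (d − a/2) + A'_s f_y (d − d') = 330 × (32 − 5.282) + 49.2 × (32 − 2.1) = 8816.9 + 1471.1 = 10288.0 kip·in = 10288.0/12 = 857.33 kip·ft.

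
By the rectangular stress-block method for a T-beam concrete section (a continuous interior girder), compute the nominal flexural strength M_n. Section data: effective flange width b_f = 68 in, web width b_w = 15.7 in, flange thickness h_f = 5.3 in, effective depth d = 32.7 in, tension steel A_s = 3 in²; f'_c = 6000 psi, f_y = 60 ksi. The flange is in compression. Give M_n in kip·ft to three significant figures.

Tension: T = A_s f_y = 3 × 60 = 180 kips.
Try a within the flange: a = T/(0.85 f'_c b_f) = 180/(0.85 × 6 × 68) = 0.519 in.
Since a = 0.519 ≤ h_f = 5.3 in, the stress block lies entirely in the flange; analyse as a rectangular beam of width b_f.
M_n = T(d − a/2) = 180 × (32.7 − 0.2595) = 5839.3 kip·in.
M_n = 5839.3/12 = 486.61 kip·ft.

M_n ≈ 487 kip·ft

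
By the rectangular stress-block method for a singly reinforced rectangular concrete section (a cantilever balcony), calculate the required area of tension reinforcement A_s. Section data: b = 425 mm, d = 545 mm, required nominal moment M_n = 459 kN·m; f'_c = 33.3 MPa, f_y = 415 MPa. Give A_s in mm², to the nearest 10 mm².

With M_n = 0.85 f'_c a b (d − a/2), solve the quadratic for a:
a = d − √(d² − 2M_n/(0.85 f'_c b)) = 545 − √(545² − 2 × 459×10⁶/(0.85 × 33.3 × 425)) = 75.20 mm.
A_s = 0.85 f'_c a b / f_y = 0.85 × 33.3 × 75.20 × 425 / 415 = 2179.8 mm².

A_s ≈ 2180 mm²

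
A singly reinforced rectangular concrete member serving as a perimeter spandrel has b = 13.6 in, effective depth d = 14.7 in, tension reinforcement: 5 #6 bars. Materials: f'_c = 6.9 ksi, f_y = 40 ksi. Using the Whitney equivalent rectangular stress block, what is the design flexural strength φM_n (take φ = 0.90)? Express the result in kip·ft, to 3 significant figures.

A_s = 5 × 0.44 = 2.2 in².
T = A_s f_y = 2.2 × 40 = 88 kips.
a = T/(0.85 f'_c b) = 88/(0.85 × 6.9 × 13.6) = 1.103 in.
M_n = T(d − a/2) = 88 × (14.7 − 0.5515) = 1245.1 kip·in = 1245.1/12 = 103.76 kip·ft.
φM_n = 0.90 × 103.76 = 93.38 kip·ft.

φM_n ≈ 93.4 kip·ft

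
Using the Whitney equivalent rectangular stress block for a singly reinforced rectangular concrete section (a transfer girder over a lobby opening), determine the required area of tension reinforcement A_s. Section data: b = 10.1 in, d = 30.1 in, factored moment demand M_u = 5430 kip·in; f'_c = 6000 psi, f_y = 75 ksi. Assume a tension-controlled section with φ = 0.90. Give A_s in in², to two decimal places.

A_s ≈ 2.87 in²

M_n = M_u/φ = 5430/0.90 = 6033.33 kip·in.
From M_n = 0.85 f'_c a b (d − a/2):
a = d − √(d² − 2M_n/(0.85 f'_c b)) = 30.1 − √(30.1² − 2 × 6033.33/(0.85 × 6 × 10.1)) = 4.182 in.
A_s = 0.85 f'_c a b / f_y = 0.85 × 6 × 4.182 × 10.1 / 75 = 2.872 in².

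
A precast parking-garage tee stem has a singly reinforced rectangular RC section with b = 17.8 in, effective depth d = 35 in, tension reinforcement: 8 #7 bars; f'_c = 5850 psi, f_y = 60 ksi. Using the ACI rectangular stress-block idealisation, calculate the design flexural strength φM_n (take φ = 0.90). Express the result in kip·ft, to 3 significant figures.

A_s = 8 × 0.6 = 4.8 in².
T = A_s f_y = 4.8 × 60 = 288 kips.
a = T/(0.85 f'_c b) = 288/(0.85 × 5.85 × 17.8) = 3.254 in.
M_n = T(d − a/2) = 288 × (35 − 1.627) = 9611.4 kip·in = 9611.4/12 = 800.95 kip·ft.
φM_n = 0.90 × 800.95 = 720.86 kip·ft.

φM_n ≈ 721 kip·ft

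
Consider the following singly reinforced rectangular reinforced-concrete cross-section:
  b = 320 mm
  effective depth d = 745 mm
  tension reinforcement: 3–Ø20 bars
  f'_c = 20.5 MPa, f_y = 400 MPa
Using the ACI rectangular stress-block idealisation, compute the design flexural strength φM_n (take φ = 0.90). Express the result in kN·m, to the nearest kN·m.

φM_n ≈ 241 kN·m

A_s = 3 × 314 = 942 mm².
T = A_s f_y = 942 × 400 = 376800 N = 376.8 kN.
From C = T: a = T/(0.85 f'_c b) = 376800/(0.85 × 20.5 × 320) = 67.58 mm.
M_n = T(d − a/2) = 376.8 kN × (745 − 33.79) mm = 267.98 kN·m.
φM_n = 0.90 × 267.98 = 241.18 kN·m.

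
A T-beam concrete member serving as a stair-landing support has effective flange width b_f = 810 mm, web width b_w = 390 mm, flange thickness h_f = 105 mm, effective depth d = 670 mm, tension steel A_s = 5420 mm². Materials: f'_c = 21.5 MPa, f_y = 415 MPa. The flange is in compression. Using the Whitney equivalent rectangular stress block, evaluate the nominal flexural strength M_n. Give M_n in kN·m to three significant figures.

Tension: T = A_s f_y = 5420 × 415 = 2249300 N.
Try a within the flange: a = T/(0.85 f'_c b_f) = 2249300/(0.85 × 21.5 × 810) = 151.95 mm.
a = 151.95 > h_f = 105 mm: the block extends into the web. Split into flange-overhang and web parts.
C_f = 0.85 f'_c (b_f − b_w) h_f = 0.85 × 21.5 × (810 − 390) × 105 = 805928 N.
Remaining web compression depth: a_w = (T − C_f)/(0.85 f'_c b_w) = (2249300 − 805928)/(0.85 × 21.5 × 390) = 202.51 mm.
M_n = C_f(d − h_f/2) + (T − C_f)(d − a_w/2) = 805928 × (670 − 52.5) + 1443372 × (670 − 101.255) = 497.66 + 820.91 = 1318.57 × 10⁶ N·mm.
M_n = 1318.57 kN·m.

M_n ≈ 1320 kN·m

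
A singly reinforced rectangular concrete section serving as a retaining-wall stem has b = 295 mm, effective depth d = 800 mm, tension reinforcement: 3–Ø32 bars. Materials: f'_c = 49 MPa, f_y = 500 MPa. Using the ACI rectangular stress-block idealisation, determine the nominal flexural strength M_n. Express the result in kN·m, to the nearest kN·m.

M_n ≈ 906 kN·m

A_s = 3 × 804 = 2412 mm².
T = A_s f_y = 2412 × 500 = 1206000 N = 1206 kN.
From C = T: a = T/(0.85 f'_c b) = 1206000/(0.85 × 49 × 295) = 98.15 mm.
M_n = T(d − a/2) = 1206 kN × (800 − 49.075) mm = 905.62 kN·m.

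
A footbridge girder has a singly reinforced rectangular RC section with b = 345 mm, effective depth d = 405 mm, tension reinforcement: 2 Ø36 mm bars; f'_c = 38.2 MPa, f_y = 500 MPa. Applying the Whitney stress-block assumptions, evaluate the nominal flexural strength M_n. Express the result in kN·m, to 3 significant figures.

A_s = 2 × 1018 = 2036 mm².
T = A_s f_y = 2036 × 500 = 1018000 N = 1018 kN.
From C = T: a = T/(0.85 f'_c b) = 1018000/(0.85 × 38.2 × 345) = 90.88 mm.
M_n = T(d − a/2) = 1018 kN × (405 − 45.44) mm = 366.03 kN·m.

M_n ≈ 366 kN·m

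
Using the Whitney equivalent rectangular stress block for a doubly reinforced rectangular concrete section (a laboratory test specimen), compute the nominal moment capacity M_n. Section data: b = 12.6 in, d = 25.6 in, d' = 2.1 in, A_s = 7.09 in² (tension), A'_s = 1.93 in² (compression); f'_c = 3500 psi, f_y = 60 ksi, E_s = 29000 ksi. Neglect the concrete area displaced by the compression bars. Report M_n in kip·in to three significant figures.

Assume both steels yield.
a = (A_s − A'_s) f_y/(0.85 f'_c b) = (7.09 − 1.93) × 60/(0.85 × 3.5 × 12.6) = 8.259 in.
c = a/β₁ = 8.259/0.85 = 9.716 in; ε'_s = 0.003(c − d')/c = 0.0024 ≥ ε_y = 0.0021, so the compression steel yields.
M_n = (A_s − A'_s) f_y (d − a/2) + A'_s f_y (d − d') = 309.6 × (25.6 − 4.1295) + 115.8 × (25.6 − 2.1) = 6647.3 + 2721.3 = 9368.6 kip·in.

M_n ≈ 9370 kip·in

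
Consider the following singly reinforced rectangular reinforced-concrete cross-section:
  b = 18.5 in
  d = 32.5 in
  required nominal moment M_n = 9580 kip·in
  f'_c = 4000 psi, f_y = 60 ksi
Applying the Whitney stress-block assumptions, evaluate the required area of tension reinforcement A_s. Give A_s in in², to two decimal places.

From M_n = 0.85 f'_c a b (d − a/2):
a = d − √(d² − 2M_n/(0.85 f'_c b)) = 32.5 − √(32.5² − 2 × 9580/(0.85 × 4 × 18.5)) = 5.084 in.
A_s = 0.85 f'_c a b / f_y = 0.85 × 4 × 5.084 × 18.5 / 60 = 5.330 in².

A_s ≈ 5.33 in²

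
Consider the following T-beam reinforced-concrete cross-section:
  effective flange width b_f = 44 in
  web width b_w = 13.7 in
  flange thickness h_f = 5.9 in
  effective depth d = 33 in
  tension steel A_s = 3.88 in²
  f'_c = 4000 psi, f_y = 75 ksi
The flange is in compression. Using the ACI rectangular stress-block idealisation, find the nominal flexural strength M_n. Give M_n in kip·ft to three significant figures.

Tension: T = A_s f_y = 3.88 × 75 = 291 kips.
Try a within the flange: a = T/(0.85 f'_c b_f) = 291/(0.85 × 4 × 44) = 1.945 in.
Since a = 1.945 ≤ h_f = 5.9 in, the stress block lies entirely in the flange; analyse as a rectangular beam of width b_f.
M_n = T(d − a/2) = 291 × (33 − 0.9725) = 9320.0 kip·in.
M_n = 9320.0/12 = 776.67 kip·ft.

M_n ≈ 777 kip·ft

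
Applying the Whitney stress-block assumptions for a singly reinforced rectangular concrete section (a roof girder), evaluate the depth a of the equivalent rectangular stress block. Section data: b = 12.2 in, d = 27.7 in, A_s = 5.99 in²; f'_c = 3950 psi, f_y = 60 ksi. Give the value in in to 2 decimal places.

T = A_s f_y = 5.99 × 60 = 359.4 kips.
a = T/(0.85 f'_c b) = 359.4/(0.85 × 3.95 × 12.2) = 8.77 in.

a ≈ 8.77 in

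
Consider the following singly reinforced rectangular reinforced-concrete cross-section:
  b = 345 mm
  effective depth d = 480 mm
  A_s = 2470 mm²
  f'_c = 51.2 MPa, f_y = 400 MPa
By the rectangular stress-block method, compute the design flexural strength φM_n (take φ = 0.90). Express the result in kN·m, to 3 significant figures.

φM_n ≈ 398 kN·m

T = A_s f_y = 2470 × 400 = 988000 N = 988 kN.
From C = T: a = T/(0.85 f'_c b) = 988000/(0.85 × 51.2 × 345) = 65.80 mm.
M_n = T(d − a/2) = 988 kN × (480 − 32.9) mm = 441.73 kN·m.
φM_n = 0.90 × 441.73 = 397.56 kN·m.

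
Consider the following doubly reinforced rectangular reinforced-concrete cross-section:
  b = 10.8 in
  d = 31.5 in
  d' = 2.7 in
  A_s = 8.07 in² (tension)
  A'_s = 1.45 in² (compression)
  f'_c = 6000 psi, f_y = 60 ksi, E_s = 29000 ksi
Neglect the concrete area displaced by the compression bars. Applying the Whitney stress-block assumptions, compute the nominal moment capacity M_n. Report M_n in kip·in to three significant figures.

M_n ≈ 13600 kip·in

Assume both steels yield.
a = (A_s − A'_s) f_y/(0.85 f'_c b) = (8.07 − 1.45) × 60/(0.85 × 6 × 10.8) = 7.211 in.
c = a/β₁ = 7.211/0.75 = 9.615 in; ε'_s = 0.003(c − d')/c = 0.0022 ≥ ε_y = 0.0021, so the compression steel yields.
M_n = (A_s − A'_s) f_y (d − a/2) + A'_s f_y (d − d') = 397.2 × (31.5 − 3.6055) + 87 × (31.5 − 2.7) = 11079.7 + 2505.6 = 13585.3 kip·in.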